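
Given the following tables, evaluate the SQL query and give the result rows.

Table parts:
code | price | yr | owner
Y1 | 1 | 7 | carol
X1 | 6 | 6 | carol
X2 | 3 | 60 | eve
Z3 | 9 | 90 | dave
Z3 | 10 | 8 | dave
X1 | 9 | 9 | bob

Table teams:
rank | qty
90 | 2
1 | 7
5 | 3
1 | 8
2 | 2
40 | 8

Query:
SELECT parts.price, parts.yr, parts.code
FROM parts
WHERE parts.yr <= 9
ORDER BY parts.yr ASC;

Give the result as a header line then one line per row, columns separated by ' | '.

== RESULT ==
parts.price | parts.yr | parts.code
6 | 6 | X1
1 | 7 | Y1
10 | 8 | Z3
9 | 9 | X1

Derivation:
After WHERE (4 rows):
parts.code | parts.price | parts.yr | parts.owner
Y1 | 1 | 7 | carol
X1 | 6 | 6 | carol
Z3 | 10 | 8 | dave
X1 | 9 | 9 | bob
After SELECT (4 rows):
parts.price | parts.yr | parts.code
1 | 7 | Y1
6 | 6 | X1
10 | 8 | Z3
9 | 9 | X1
After ORDER BY (4 rows):
parts.price | parts.yr | parts.code
6 | 6 | X1
1 | 7 | Y1
10 | 8 | Z3
9 | 9 | X1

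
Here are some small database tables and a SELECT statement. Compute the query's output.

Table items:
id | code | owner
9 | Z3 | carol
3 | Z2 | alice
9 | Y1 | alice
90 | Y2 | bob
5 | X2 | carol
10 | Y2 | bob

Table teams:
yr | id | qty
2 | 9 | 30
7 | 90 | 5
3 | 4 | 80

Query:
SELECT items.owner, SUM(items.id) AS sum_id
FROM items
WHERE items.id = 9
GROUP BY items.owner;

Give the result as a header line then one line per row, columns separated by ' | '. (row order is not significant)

After WHERE (2 rows):
items.id | items.code | items.owner
9 | Z3 | carol
9 | Y1 | alice
After GROUP BY (2 rows):
items.owner | sum_id
carol | 9
alice | 9

== RESULT ==
items.owner | sum_id
carol | 9
alice | 9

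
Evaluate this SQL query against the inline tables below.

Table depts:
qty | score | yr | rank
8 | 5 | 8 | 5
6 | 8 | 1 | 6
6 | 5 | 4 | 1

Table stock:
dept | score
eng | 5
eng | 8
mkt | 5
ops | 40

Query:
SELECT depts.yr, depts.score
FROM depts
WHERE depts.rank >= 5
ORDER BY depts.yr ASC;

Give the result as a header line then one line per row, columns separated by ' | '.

== RESULT ==
depts.yr | depts.score
1 | 8
8 | 5

Derivation:
After WHERE (2 rows):
depts.qty | depts.score | depts.yr | depts.rank
8 | 5 | 8 | 5
6 | 8 | 1 | 6
After SELECT (2 rows):
depts.yr | depts.score
8 | 5
1 | 8
After ORDER BY (2 rows):
depts.yr | depts.score
1 | 8
8 | 5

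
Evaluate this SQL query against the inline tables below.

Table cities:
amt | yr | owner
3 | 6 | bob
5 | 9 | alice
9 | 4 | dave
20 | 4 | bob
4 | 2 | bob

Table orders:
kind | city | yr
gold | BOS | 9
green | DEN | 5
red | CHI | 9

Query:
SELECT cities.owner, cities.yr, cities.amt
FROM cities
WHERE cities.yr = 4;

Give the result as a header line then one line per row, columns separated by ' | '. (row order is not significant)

After WHERE (2 rows):
cities.amt | cities.yr | cities.owner
9 | 4 | dave
20 | 4 | bob
After SELECT (2 rows):
cities.owner | cities.yr | cities.amt
dave | 4 | 9
bob | 4 | 20

== RESULT ==
cities.owner | cities.yr | cities.amt
dave | 4 | 9
bob | 4 | 20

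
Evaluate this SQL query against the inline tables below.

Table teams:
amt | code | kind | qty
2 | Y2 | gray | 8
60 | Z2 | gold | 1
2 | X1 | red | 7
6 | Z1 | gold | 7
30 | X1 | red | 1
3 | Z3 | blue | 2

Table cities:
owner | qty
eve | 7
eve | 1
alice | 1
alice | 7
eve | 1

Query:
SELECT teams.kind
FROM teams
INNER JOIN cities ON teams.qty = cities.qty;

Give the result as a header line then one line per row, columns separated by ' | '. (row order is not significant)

After JOIN cities (10 rows):
teams.amt | teams.code | teams.kind | teams.qty | cities.owner | cities.qty
60 | Z2 | gold | 1 | eve | 1
60 | Z2 | gold | 1 | alice | 1
60 | Z2 | gold | 1 | eve | 1
2 | X1 | red | 7 | eve | 7
2 | X1 | red | 7 | alice | 7
6 | Z1 | gold | 7 | eve | 7
6 | Z1 | gold | 7 | alice | 7
30 | X1 | red | 1 | eve | 1
30 | X1 | red | 1 | alice | 1
30 | X1 | red | 1 | eve | 1
After SELECT (10 rows):
teams.kind
gold
gold
gold
red
red
gold
gold
red
red
red

== RESULT ==
teams.kind
gold
gold
gold
red
red
gold
gold
red
red
red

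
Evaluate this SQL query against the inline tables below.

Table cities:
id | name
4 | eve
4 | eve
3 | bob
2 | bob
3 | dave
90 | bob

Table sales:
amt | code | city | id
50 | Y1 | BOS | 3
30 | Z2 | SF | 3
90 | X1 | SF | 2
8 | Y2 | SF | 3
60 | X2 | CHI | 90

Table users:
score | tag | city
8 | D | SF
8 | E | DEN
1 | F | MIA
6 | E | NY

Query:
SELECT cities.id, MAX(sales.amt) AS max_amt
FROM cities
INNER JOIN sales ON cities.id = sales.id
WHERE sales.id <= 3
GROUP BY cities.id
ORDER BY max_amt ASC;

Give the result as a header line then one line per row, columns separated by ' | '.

After JOIN sales (8 rows):
cities.id | cities.name | sales.amt | sales.code | sales.city | sales.id
3 | bob | 50 | Y1 | BOS | 3
3 | bob | 30 | Z2 | SF | 3
3 | bob | 8 | Y2 | SF | 3
2 | bob | 90 | X1 | SF | 2
3 | dave | 50 | Y1 | BOS | 3
3 | dave | 30 | Z2 | SF | 3
3 | dave | 8 | Y2 | SF | 3
90 | bob | 60 | X2 | CHI | 90
After WHERE (7 rows):
cities.id | cities.name | sales.amt | sales.code | sales.city | sales.id
3 | bob | 50 | Y1 | BOS | 3
3 | bob | 30 | Z2 | SF | 3
3 | bob | 8 | Y2 | SF | 3
2 | bob | 90 | X1 | SF | 2
3 | dave | 50 | Y1 | BOS | 3
3 | dave | 30 | Z2 | SF | 3
3 | dave | 8 | Y2 | SF | 3
After GROUP BY (2 rows):
cities.id | max_amt
3 | 50
2 | 90
After ORDER BY (2 rows):
cities.id | max_amt
3 | 50
2 | 90

== RESULT ==
cities.id | max_amt
3 | 50
2 | 90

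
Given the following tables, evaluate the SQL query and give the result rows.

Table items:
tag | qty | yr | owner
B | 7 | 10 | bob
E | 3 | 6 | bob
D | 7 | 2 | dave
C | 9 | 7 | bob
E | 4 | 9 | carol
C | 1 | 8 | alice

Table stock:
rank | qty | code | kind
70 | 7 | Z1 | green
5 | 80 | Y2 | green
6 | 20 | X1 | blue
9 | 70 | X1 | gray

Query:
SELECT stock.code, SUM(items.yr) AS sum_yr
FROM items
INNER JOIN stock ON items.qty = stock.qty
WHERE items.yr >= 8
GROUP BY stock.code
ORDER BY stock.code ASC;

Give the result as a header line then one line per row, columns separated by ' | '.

== RESULT ==
stock.code | sum_yr
Z1 | 10

Derivation:
After JOIN stock (2 rows):
items.tag | items.qty | items.yr | items.owner | stock.rank | stock.qty | stock.code | stock.kind
B | 7 | 10 | bob | 70 | 7 | Z1 | green
D | 7 | 2 | dave | 70 | 7 | Z1 | green
After WHERE (1 rows):
items.tag | items.qty | items.yr | items.owner | stock.rank | stock.qty | stock.code | stock.kind
B | 7 | 10 | bob | 70 | 7 | Z1 | green
After GROUP BY (1 rows):
stock.code | sum_yr
Z1 | 10
After ORDER BY (1 rows):
stock.code | sum_yr
Z1 | 10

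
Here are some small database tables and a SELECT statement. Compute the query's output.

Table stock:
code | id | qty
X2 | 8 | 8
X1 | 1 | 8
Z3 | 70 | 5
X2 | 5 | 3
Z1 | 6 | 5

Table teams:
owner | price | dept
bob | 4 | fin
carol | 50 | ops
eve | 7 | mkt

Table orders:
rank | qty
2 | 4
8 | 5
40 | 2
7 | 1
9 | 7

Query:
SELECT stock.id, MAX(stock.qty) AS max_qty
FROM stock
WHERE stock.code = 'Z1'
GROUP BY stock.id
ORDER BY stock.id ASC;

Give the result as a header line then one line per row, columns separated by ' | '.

After WHERE (1 rows):
stock.code | stock.id | stock.qty
Z1 | 6 | 5
After GROUP BY (1 rows):
stock.id | max_qty
6 | 5
After ORDER BY (1 rows):
stock.id | max_qty
6 | 5

== RESULT ==
stock.id | max_qty
6 | 5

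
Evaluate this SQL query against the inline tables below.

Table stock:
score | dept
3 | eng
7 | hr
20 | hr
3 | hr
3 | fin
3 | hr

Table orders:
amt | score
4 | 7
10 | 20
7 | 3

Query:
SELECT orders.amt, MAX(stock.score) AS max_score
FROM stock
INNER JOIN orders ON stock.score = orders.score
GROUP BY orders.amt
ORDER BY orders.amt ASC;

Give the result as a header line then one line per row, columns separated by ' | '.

After JOIN orders (6 rows):
stock.score | stock.dept | orders.amt | orders.score
3 | eng | 7 | 3
7 | hr | 4 | 7
20 | hr | 10 | 20
3 | hr | 7 | 3
3 | fin | 7 | 3
3 | hr | 7 | 3
After GROUP BY (3 rows):
orders.amt | max_score
7 | 3
4 | 7
10 | 20
After ORDER BY (3 rows):
orders.amt | max_score
4 | 7
7 | 3
10 | 20

== RESULT ==
orders.amt | max_score
4 | 7
7 | 3
10 | 20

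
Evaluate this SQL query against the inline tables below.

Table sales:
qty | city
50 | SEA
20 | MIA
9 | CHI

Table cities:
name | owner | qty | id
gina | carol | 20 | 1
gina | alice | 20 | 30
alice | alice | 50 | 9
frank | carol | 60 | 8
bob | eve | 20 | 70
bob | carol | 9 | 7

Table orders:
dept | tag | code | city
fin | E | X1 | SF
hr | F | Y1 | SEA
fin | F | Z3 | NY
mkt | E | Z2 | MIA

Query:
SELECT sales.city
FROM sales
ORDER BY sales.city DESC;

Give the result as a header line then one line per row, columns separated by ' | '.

== RESULT ==
sales.city
SEA
MIA
CHI

Derivation:
After SELECT (3 rows):
sales.city
SEA
MIA
CHI
After ORDER BY (3 rows):
sales.city
SEA
MIA
CHI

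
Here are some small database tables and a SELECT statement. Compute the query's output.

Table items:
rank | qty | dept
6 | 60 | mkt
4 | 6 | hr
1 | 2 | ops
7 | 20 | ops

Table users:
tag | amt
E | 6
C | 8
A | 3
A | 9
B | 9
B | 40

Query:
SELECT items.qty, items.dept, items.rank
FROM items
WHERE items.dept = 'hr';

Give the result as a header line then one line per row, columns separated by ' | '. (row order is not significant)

After WHERE (1 rows):
items.rank | items.qty | items.dept
4 | 6 | hr
After SELECT (1 rows):
items.qty | items.dept | items.rank
6 | hr | 4

== RESULT ==
items.qty | items.dept | items.rank
6 | hr | 4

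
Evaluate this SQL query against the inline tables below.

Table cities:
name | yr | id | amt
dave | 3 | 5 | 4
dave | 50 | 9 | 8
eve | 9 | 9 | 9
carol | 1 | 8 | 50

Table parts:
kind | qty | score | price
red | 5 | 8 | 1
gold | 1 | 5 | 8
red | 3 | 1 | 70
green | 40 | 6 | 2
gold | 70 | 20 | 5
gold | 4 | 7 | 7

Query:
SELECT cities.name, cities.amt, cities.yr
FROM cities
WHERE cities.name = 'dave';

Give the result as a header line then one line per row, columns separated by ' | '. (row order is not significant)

After WHERE (2 rows):
cities.name | cities.yr | cities.id | cities.amt
dave | 3 | 5 | 4
dave | 50 | 9 | 8
After SELECT (2 rows):
cities.name | cities.amt | cities.yr
dave | 4 | 3
dave | 8 | 50

== RESULT ==
cities.name | cities.amt | cities.yr
dave | 4 | 3
dave | 8 | 50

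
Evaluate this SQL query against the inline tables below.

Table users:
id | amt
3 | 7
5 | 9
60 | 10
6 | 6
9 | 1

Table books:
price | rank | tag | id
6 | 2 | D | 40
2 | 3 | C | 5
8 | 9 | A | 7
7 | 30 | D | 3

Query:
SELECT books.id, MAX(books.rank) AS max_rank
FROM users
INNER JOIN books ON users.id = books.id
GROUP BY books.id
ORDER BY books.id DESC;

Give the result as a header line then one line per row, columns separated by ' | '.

After JOIN books (2 rows):
users.id | users.amt | books.price | books.rank | books.tag | books.id
3 | 7 | 7 | 30 | D | 3
5 | 9 | 2 | 3 | C | 5
After GROUP BY (2 rows):
books.id | max_rank
3 | 30
5 | 3
After ORDER BY (2 rows):
books.id | max_rank
5 | 3
3 | 30

== RESULT ==
books.id | max_rank
5 | 3
3 | 30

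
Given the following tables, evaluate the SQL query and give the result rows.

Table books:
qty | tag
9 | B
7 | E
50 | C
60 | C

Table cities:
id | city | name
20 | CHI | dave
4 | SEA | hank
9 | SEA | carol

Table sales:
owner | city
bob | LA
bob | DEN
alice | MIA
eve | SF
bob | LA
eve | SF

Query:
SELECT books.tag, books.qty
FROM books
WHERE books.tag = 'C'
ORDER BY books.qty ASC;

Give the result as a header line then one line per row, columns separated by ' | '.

== RESULT ==
books.tag | books.qty
C | 50
C | 60

Derivation:
After WHERE (2 rows):
books.qty | books.tag
50 | C
60 | C
After SELECT (2 rows):
books.tag | books.qty
C | 50
C | 60
After ORDER BY (2 rows):
books.tag | books.qty
C | 50
C | 60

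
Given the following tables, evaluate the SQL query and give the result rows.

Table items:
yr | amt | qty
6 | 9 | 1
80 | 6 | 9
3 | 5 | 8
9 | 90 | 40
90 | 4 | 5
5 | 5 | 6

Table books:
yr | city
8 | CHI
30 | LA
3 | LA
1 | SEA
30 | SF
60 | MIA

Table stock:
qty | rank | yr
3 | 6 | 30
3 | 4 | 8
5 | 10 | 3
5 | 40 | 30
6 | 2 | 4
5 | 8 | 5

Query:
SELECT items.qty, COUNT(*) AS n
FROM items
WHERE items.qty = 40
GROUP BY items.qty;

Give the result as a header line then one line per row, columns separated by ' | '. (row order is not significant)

== RESULT ==
items.qty | n
40 | 1

Derivation:
After WHERE (1 rows):
items.yr | items.amt | items.qty
9 | 90 | 40
After GROUP BY (1 rows):
items.qty | n
40 | 1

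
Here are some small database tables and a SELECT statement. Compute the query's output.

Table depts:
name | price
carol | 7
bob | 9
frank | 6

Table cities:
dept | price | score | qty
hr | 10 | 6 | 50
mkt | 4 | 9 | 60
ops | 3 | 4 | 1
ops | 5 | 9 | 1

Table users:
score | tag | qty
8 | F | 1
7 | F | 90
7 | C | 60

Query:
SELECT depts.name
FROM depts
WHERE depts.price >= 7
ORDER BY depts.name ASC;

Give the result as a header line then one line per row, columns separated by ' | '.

After WHERE (2 rows):
depts.name | depts.price
carol | 7
bob | 9
After SELECT (2 rows):
depts.name
carol
bob
After ORDER BY (2 rows):
depts.name
bob
carol

== RESULT ==
depts.name
bob
carol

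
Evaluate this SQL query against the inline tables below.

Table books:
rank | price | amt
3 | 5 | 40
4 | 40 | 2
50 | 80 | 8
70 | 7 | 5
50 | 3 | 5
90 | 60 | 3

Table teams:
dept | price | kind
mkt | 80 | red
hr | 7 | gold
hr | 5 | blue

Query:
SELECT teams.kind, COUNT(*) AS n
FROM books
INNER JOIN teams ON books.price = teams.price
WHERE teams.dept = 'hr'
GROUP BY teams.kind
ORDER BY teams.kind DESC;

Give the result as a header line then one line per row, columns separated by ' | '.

== RESULT ==
teams.kind | n
gold | 1
blue | 1

Derivation:
After JOIN teams (3 rows):
books.rank | books.price | books.amt | teams.dept | teams.price | teams.kind
3 | 5 | 40 | hr | 5 | blue
50 | 80 | 8 | mkt | 80 | red
70 | 7 | 5 | hr | 7 | gold
After WHERE (2 rows):
books.rank | books.price | books.amt | teams.dept | teams.price | teams.kind
3 | 5 | 40 | hr | 5 | blue
70 | 7 | 5 | hr | 7 | gold
After GROUP BY (2 rows):
teams.kind | n
blue | 1
gold | 1
After ORDER BY (2 rows):
teams.kind | n
gold | 1
blue | 1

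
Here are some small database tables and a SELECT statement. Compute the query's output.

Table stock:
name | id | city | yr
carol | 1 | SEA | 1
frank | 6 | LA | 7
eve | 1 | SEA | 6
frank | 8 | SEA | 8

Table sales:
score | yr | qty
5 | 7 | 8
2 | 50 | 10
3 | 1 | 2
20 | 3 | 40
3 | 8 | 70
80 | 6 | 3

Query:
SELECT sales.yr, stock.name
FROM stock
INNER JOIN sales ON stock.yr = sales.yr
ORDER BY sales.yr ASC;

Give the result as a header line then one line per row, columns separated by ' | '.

After JOIN sales (4 rows):
stock.name | stock.id | stock.city | stock.yr | sales.score | sales.yr | sales.qty
carol | 1 | SEA | 1 | 3 | 1 | 2
frank | 6 | LA | 7 | 5 | 7 | 8
eve | 1 | SEA | 6 | 80 | 6 | 3
frank | 8 | SEA | 8 | 3 | 8 | 70
After SELECT (4 rows):
sales.yr | stock.name
1 | carol
7 | frank
6 | eve
8 | frank
After ORDER BY (4 rows):
sales.yr | stock.name
1 | carol
6 | eve
7 | frank
8 | frank

== RESULT ==
sales.yr | stock.name
1 | carol
6 | eve
7 | frank
8 | frank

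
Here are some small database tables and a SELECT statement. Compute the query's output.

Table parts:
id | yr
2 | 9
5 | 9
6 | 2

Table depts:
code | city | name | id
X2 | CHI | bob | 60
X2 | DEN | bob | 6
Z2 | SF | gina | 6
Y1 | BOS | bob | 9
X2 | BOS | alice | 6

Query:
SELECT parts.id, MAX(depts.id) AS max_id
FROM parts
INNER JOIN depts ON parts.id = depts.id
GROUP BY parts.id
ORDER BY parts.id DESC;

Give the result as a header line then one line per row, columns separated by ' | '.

== RESULT ==
parts.id | max_id
6 | 6

Derivation:
After JOIN depts (3 rows):
parts.id | parts.yr | depts.code | depts.city | depts.name | depts.id
6 | 2 | X2 | DEN | bob | 6
6 | 2 | Z2 | SF | gina | 6
6 | 2 | X2 | BOS | alice | 6
After GROUP BY (1 rows):
parts.id | max_id
6 | 6
After ORDER BY (1 rows):
parts.id | max_id
6 | 6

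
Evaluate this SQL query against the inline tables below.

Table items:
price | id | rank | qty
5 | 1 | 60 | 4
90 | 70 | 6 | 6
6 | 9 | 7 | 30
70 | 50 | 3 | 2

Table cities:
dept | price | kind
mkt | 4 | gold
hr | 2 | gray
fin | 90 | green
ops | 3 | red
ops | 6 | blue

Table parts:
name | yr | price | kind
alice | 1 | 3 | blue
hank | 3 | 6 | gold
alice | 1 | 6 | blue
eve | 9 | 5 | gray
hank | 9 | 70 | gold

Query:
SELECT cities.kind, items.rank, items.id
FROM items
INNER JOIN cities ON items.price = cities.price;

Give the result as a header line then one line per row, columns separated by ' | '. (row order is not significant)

== RESULT ==
cities.kind | items.rank | items.id
green | 6 | 70
blue | 7 | 9

Derivation:
After JOIN cities (2 rows):
items.price | items.id | items.rank | items.qty | cities.dept | cities.price | cities.kind
90 | 70 | 6 | 6 | fin | 90 | green
6 | 9 | 7 | 30 | ops | 6 | blue
After SELECT (2 rows):
cities.kind | items.rank | items.id
green | 6 | 70
blue | 7 | 9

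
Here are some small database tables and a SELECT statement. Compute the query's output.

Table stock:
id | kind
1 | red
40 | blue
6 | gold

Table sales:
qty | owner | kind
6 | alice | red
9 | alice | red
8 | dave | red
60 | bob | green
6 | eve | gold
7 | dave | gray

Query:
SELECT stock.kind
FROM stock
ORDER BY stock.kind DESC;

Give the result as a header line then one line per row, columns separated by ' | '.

After SELECT (3 rows):
stock.kind
red
blue
gold
After ORDER BY (3 rows):
stock.kind
red
gold
blue

== RESULT ==
stock.kind
red
gold
blue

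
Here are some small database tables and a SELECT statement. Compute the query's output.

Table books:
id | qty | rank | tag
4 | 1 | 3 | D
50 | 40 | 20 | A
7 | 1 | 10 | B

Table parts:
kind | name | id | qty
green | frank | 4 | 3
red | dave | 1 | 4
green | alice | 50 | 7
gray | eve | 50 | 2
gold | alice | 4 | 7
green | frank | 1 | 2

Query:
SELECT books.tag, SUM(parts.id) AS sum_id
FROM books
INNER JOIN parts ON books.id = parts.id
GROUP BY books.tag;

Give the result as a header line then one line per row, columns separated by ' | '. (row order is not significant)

== RESULT ==
books.tag | sum_id
D | 8
A | 100

Derivation:
After JOIN parts (4 rows):
books.id | books.qty | books.rank | books.tag | parts.kind | parts.name | parts.id | parts.qty
4 | 1 | 3 | D | green | frank | 4 | 3
4 | 1 | 3 | D | gold | alice | 4 | 7
50 | 40 | 20 | A | green | alice | 50 | 7
50 | 40 | 20 | A | gray | eve | 50 | 2
After GROUP BY (2 rows):
books.tag | sum_id
D | 8
A | 100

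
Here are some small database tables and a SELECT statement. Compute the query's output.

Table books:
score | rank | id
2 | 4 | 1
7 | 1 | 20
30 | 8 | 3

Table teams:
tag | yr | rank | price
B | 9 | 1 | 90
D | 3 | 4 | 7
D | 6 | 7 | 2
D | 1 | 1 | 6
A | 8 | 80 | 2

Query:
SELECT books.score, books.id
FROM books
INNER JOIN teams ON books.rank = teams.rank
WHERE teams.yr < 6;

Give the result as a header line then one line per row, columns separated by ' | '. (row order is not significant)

== RESULT ==
books.score | books.id
2 | 1
7 | 20

Derivation:
After JOIN teams (3 rows):
books.score | books.rank | books.id | teams.tag | teams.yr | teams.rank | teams.price
2 | 4 | 1 | D | 3 | 4 | 7
7 | 1 | 20 | B | 9 | 1 | 90
7 | 1 | 20 | D | 1 | 1 | 6
After WHERE (2 rows):
books.score | books.rank | books.id | teams.tag | teams.yr | teams.rank | teams.price
2 | 4 | 1 | D | 3 | 4 | 7
7 | 1 | 20 | D | 1 | 1 | 6
After SELECT (2 rows):
books.score | books.id
2 | 1
7 | 20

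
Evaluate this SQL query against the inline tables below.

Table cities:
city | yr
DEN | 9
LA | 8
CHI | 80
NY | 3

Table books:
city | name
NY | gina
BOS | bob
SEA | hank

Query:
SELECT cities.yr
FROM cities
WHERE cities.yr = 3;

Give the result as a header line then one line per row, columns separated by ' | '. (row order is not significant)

== RESULT ==
cities.yr
3

Derivation:
After WHERE (1 rows):
cities.city | cities.yr
NY | 3
After SELECT (1 rows):
cities.yr
3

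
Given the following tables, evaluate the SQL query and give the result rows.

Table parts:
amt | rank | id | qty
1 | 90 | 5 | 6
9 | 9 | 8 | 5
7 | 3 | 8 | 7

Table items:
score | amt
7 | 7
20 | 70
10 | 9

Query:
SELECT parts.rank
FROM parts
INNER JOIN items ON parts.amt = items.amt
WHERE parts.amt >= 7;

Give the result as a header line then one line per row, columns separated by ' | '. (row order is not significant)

After JOIN items (2 rows):
parts.amt | parts.rank | parts.id | parts.qty | items.score | items.amt
9 | 9 | 8 | 5 | 10 | 9
7 | 3 | 8 | 7 | 7 | 7
After WHERE (2 rows):
parts.amt | parts.rank | parts.id | parts.qty | items.score | items.amt
9 | 9 | 8 | 5 | 10 | 9
7 | 3 | 8 | 7 | 7 | 7
After SELECT (2 rows):
parts.rank
9
3

== RESULT ==
parts.rank
9
3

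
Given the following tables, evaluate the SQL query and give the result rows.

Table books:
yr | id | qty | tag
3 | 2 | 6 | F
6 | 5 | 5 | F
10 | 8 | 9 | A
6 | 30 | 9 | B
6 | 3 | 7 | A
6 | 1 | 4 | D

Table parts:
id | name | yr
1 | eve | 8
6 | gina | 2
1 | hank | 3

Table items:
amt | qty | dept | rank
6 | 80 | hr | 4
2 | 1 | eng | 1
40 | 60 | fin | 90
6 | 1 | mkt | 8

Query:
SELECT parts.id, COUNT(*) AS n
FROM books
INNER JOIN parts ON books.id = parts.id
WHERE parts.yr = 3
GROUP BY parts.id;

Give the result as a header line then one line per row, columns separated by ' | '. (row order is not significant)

After JOIN parts (2 rows):
books.yr | books.id | books.qty | books.tag | parts.id | parts.name | parts.yr
6 | 1 | 4 | D | 1 | eve | 8
6 | 1 | 4 | D | 1 | hank | 3
After WHERE (1 rows):
books.yr | books.id | books.qty | books.tag | parts.id | parts.name | parts.yr
6 | 1 | 4 | D | 1 | hank | 3
After GROUP BY (1 rows):
parts.id | n
1 | 1

== RESULT ==
parts.id | n
1 | 1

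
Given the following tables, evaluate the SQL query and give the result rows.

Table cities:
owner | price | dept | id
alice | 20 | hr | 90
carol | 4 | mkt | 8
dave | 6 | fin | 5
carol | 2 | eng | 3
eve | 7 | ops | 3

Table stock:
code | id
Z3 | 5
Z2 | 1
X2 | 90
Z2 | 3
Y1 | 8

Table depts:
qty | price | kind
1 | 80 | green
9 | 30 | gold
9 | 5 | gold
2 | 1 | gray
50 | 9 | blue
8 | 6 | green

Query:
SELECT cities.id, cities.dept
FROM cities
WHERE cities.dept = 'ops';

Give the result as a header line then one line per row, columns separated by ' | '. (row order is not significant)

After WHERE (1 rows):
cities.owner | cities.price | cities.dept | cities.id
eve | 7 | ops | 3
After SELECT (1 rows):
cities.id | cities.dept
3 | ops

== RESULT ==
cities.id | cities.dept
3 | ops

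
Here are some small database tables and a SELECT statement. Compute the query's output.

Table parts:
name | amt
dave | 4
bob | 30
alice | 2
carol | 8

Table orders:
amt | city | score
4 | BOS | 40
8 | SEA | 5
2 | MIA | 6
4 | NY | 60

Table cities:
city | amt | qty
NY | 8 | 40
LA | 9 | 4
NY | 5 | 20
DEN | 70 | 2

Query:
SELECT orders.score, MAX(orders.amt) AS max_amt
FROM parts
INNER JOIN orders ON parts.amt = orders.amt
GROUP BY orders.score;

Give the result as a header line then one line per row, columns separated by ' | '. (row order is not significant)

== RESULT ==
orders.score | max_amt
40 | 4
60 | 4
6 | 2
5 | 8

Derivation:
After JOIN orders (4 rows):
parts.name | parts.amt | orders.amt | orders.city | orders.score
dave | 4 | 4 | BOS | 40
dave | 4 | 4 | NY | 60
alice | 2 | 2 | MIA | 6
carol | 8 | 8 | SEA | 5
After GROUP BY (4 rows):
orders.score | max_amt
40 | 4
60 | 4
6 | 2
5 | 8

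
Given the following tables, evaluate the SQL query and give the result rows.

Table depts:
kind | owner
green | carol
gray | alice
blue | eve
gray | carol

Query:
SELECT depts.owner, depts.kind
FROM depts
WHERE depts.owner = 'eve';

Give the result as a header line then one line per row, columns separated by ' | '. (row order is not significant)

== RESULT ==
depts.owner | depts.kind
eve | blue

Derivation:
After WHERE (1 rows):
depts.kind | depts.owner
blue | eve
After SELECT (1 rows):
depts.owner | depts.kind
eve | blue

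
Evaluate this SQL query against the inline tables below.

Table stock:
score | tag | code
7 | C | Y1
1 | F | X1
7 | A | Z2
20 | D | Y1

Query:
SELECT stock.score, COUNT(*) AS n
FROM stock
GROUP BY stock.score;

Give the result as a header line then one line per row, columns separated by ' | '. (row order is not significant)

After GROUP BY (3 rows):
stock.score | n
7 | 2
1 | 1
20 | 1

== RESULT ==
stock.score | n
7 | 2
1 | 1
20 | 1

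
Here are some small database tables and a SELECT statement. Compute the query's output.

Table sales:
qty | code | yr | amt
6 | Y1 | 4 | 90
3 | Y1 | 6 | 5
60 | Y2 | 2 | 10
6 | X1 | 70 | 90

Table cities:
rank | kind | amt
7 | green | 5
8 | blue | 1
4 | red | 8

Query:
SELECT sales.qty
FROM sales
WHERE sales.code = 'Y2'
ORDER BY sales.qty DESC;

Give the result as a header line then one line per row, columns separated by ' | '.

== RESULT ==
sales.qty
60

Derivation:
After WHERE (1 rows):
sales.qty | sales.code | sales.yr | sales.amt
60 | Y2 | 2 | 10
After SELECT (1 rows):
sales.qty
60
After ORDER BY (1 rows):
sales.qty
60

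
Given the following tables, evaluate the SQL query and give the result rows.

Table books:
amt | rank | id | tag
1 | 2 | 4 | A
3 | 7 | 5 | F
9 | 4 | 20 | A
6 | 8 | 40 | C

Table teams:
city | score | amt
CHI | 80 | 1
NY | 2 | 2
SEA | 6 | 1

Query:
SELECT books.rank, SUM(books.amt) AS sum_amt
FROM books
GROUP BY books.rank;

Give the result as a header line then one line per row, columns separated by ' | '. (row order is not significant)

== RESULT ==
books.rank | sum_amt
2 | 1
7 | 3
4 | 9
8 | 6

Derivation:
After GROUP BY (4 rows):
books.rank | sum_amt
2 | 1
7 | 3
4 | 9
8 | 6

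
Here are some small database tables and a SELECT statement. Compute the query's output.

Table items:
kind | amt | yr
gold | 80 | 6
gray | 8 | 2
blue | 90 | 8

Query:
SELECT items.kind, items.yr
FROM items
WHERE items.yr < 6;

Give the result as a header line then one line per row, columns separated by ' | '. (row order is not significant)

After WHERE (1 rows):
items.kind | items.amt | items.yr
gray | 8 | 2
After SELECT (1 rows):
items.kind | items.yr
gray | 2

== RESULT ==
items.kind | items.yr
gray | 2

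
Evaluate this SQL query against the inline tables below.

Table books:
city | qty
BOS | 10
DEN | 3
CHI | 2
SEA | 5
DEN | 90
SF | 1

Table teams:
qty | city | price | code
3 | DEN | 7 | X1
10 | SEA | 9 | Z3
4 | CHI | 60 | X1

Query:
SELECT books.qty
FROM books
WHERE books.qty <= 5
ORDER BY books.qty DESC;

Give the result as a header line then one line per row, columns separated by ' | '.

After WHERE (4 rows):
books.city | books.qty
DEN | 3
CHI | 2
SEA | 5
SF | 1
After SELECT (4 rows):
books.qty
3
2
5
1
After ORDER BY (4 rows):
books.qty
5
3
2
1

== RESULT ==
books.qty
5
3
2
1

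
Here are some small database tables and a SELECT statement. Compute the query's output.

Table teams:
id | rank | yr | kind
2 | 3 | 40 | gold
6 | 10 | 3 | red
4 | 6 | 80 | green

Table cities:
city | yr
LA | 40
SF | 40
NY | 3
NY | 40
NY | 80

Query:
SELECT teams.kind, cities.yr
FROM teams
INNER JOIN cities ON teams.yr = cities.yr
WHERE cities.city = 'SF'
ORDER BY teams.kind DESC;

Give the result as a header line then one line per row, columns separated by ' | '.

After JOIN cities (5 rows):
teams.id | teams.rank | teams.yr | teams.kind | cities.city | cities.yr
2 | 3 | 40 | gold | LA | 40
2 | 3 | 40 | gold | SF | 40
2 | 3 | 40 | gold | NY | 40
6 | 10 | 3 | red | NY | 3
4 | 6 | 80 | green | NY | 80
After WHERE (1 rows):
teams.id | teams.rank | teams.yr | teams.kind | cities.city | cities.yr
2 | 3 | 40 | gold | SF | 40
After SELECT (1 rows):
teams.kind | cities.yr
gold | 40
After ORDER BY (1 rows):
teams.kind | cities.yr
gold | 40

== RESULT ==
teams.kind | cities.yr
gold | 40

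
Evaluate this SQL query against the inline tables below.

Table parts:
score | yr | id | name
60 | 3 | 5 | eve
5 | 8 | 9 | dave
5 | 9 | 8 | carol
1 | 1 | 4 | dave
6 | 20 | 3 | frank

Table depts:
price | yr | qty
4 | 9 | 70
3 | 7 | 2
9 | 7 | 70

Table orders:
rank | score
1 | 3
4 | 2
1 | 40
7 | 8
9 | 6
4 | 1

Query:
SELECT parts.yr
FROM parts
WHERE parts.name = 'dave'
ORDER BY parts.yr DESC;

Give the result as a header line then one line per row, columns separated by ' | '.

== RESULT ==
parts.yr
8
1

Derivation:
After WHERE (2 rows):
parts.score | parts.yr | parts.id | parts.name
5 | 8 | 9 | dave
1 | 1 | 4 | dave
After SELECT (2 rows):
parts.yr
8
1
After ORDER BY (2 rows):
parts.yr
8
1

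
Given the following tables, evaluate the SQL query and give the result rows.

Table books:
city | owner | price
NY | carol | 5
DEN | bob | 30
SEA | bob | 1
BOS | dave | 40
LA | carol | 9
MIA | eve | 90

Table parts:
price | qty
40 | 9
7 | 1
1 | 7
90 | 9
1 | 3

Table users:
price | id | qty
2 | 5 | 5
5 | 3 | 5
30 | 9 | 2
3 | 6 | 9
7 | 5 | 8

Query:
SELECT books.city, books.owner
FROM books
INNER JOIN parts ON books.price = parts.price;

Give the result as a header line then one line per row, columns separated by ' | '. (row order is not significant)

== RESULT ==
books.city | books.owner
SEA | bob
SEA | bob
BOS | dave
MIA | eve

Derivation:
After JOIN parts (4 rows):
books.city | books.owner | books.price | parts.price | parts.qty
SEA | bob | 1 | 1 | 7
SEA | bob | 1 | 1 | 3
BOS | dave | 40 | 40 | 9
MIA | eve | 90 | 90 | 9
After SELECT (4 rows):
books.city | books.owner
SEA | bob
SEA | bob
BOS | dave
MIA | eve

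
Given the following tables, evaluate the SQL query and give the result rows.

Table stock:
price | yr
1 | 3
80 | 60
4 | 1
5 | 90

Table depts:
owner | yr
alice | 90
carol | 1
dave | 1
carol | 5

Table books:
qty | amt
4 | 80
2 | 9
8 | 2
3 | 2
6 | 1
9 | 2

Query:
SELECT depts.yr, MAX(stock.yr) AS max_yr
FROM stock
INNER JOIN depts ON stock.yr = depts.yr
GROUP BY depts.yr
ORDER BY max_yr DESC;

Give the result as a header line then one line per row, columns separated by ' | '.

== RESULT ==
depts.yr | max_yr
90 | 90
1 | 1

Derivation:
After JOIN depts (3 rows):
stock.price | stock.yr | depts.owner | depts.yr
4 | 1 | carol | 1
4 | 1 | dave | 1
5 | 90 | alice | 90
After GROUP BY (2 rows):
depts.yr | max_yr
1 | 1
90 | 90
After ORDER BY (2 rows):
depts.yr | max_yr
90 | 90
1 | 1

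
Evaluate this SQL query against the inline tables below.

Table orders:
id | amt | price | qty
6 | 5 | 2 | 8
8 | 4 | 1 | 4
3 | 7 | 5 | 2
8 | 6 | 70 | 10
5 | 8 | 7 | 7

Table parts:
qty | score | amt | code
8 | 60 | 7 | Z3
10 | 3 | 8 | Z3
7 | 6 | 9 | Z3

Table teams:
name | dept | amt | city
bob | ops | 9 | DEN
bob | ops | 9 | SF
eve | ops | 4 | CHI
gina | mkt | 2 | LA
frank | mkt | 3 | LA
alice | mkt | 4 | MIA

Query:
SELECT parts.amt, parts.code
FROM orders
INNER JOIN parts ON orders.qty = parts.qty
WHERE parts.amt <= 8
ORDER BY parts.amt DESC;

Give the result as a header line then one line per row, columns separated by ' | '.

== RESULT ==
parts.amt | parts.code
8 | Z3
7 | Z3

Derivation:
After JOIN parts (3 rows):
orders.id | orders.amt | orders.price | orders.qty | parts.qty | parts.score | parts.amt | parts.code
6 | 5 | 2 | 8 | 8 | 60 | 7 | Z3
8 | 6 | 70 | 10 | 10 | 3 | 8 | Z3
5 | 8 | 7 | 7 | 7 | 6 | 9 | Z3
After WHERE (2 rows):
orders.id | orders.amt | orders.price | orders.qty | parts.qty | parts.score | parts.amt | parts.code
6 | 5 | 2 | 8 | 8 | 60 | 7 | Z3
8 | 6 | 70 | 10 | 10 | 3 | 8 | Z3
After SELECT (2 rows):
parts.amt | parts.code
7 | Z3
8 | Z3
After ORDER BY (2 rows):
parts.amt | parts.code
8 | Z3
7 | Z3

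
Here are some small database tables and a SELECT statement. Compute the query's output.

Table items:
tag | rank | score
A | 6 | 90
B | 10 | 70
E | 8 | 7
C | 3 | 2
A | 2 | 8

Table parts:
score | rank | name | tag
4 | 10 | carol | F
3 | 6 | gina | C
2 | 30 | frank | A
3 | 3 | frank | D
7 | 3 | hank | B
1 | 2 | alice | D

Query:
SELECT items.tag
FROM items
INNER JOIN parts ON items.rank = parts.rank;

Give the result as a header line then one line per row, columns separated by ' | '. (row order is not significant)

== RESULT ==
items.tag
A
B
C
C
A

Derivation:
After JOIN parts (5 rows):
items.tag | items.rank | items.score | parts.score | parts.rank | parts.name | parts.tag
A | 6 | 90 | 3 | 6 | gina | C
B | 10 | 70 | 4 | 10 | carol | F
C | 3 | 2 | 3 | 3 | frank | D
C | 3 | 2 | 7 | 3 | hank | B
A | 2 | 8 | 1 | 2 | alice | D
After SELECT (5 rows):
items.tag
A
B
C
C
A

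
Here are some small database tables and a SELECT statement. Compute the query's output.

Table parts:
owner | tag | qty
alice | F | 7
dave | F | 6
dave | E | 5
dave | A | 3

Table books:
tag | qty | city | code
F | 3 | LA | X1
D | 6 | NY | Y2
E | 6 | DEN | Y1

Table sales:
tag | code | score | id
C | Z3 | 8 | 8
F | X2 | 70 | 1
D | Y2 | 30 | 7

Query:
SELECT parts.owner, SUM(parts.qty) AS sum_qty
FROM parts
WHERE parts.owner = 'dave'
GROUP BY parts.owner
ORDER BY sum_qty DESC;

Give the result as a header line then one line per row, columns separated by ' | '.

After WHERE (3 rows):
parts.owner | parts.tag | parts.qty
dave | F | 6
dave | E | 5
dave | A | 3
After GROUP BY (1 rows):
parts.owner | sum_qty
dave | 14
After ORDER BY (1 rows):
parts.owner | sum_qty
dave | 14

== RESULT ==
parts.owner | sum_qty
dave | 14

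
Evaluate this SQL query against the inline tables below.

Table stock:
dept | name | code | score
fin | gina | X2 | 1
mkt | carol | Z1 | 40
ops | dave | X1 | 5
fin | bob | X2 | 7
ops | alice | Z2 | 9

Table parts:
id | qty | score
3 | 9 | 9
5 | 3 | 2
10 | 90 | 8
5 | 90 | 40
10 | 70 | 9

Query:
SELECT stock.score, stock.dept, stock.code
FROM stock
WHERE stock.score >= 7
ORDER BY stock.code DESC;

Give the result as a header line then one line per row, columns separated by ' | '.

After WHERE (3 rows):
stock.dept | stock.name | stock.code | stock.score
mkt | carol | Z1 | 40
fin | bob | X2 | 7
ops | alice | Z2 | 9
After SELECT (3 rows):
stock.score | stock.dept | stock.code
40 | mkt | Z1
7 | fin | X2
9 | ops | Z2
After ORDER BY (3 rows):
stock.score | stock.dept | stock.code
9 | ops | Z2
40 | mkt | Z1
7 | fin | X2

== RESULT ==
stock.score | stock.dept | stock.code
9 | ops | Z2
40 | mkt | Z1
7 | fin | X2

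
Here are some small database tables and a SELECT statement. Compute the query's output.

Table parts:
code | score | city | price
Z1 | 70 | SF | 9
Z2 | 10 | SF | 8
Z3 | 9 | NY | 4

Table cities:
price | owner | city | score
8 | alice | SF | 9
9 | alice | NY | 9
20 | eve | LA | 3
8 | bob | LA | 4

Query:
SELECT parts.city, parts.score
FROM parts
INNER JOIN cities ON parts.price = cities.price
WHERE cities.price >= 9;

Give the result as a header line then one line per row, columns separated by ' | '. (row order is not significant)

== RESULT ==
parts.city | parts.score
SF | 70

Derivation:
After JOIN cities (3 rows):
parts.code | parts.score | parts.city | parts.price | cities.price | cities.owner | cities.city | cities.score
Z1 | 70 | SF | 9 | 9 | alice | NY | 9
Z2 | 10 | SF | 8 | 8 | alice | SF | 9
Z2 | 10 | SF | 8 | 8 | bob | LA | 4
After WHERE (1 rows):
parts.code | parts.score | parts.city | parts.price | cities.price | cities.owner | cities.city | cities.score
Z1 | 70 | SF | 9 | 9 | alice | NY | 9
After SELECT (1 rows):
parts.city | parts.score
SF | 70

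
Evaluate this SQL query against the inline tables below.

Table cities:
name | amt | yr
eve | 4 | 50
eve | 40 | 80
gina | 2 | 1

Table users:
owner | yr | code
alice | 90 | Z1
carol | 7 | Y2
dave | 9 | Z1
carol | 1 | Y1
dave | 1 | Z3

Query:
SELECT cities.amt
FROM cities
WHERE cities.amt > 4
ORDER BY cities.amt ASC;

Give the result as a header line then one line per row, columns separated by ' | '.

After WHERE (1 rows):
cities.name | cities.amt | cities.yr
eve | 40 | 80
After SELECT (1 rows):
cities.amt
40
After ORDER BY (1 rows):
cities.amt
40

== RESULT ==
cities.amt
40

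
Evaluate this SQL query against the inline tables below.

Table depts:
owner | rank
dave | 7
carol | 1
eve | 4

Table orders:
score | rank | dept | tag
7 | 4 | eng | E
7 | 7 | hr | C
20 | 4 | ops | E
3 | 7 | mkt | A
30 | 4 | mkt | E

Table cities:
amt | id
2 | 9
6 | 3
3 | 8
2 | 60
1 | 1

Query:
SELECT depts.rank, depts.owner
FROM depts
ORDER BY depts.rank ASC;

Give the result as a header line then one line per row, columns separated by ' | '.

== RESULT ==
depts.rank | depts.owner
1 | carol
4 | eve
7 | dave

Derivation:
After SELECT (3 rows):
depts.rank | depts.owner
7 | dave
1 | carol
4 | eve
After ORDER BY (3 rows):
depts.rank | depts.owner
1 | carol
4 | eve
7 | dave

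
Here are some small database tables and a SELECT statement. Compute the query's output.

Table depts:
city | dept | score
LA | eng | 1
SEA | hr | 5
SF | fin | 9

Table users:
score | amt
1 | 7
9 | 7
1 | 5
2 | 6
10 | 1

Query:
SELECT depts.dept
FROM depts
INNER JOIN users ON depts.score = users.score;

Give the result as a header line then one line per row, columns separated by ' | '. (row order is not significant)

== RESULT ==
depts.dept
eng
eng
fin

Derivation:
After JOIN users (3 rows):
depts.city | depts.dept | depts.score | users.score | users.amt
LA | eng | 1 | 1 | 7
LA | eng | 1 | 1 | 5
SF | fin | 9 | 9 | 7
After SELECT (3 rows):
depts.dept
eng
eng
fin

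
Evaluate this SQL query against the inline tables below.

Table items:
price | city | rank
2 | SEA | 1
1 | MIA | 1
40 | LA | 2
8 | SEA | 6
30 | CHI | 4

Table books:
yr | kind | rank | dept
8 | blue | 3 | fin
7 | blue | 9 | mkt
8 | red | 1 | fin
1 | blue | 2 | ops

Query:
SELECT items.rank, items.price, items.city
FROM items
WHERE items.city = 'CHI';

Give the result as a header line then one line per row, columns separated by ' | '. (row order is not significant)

After WHERE (1 rows):
items.price | items.city | items.rank
30 | CHI | 4
After SELECT (1 rows):
items.rank | items.price | items.city
4 | 30 | CHI

== RESULT ==
items.rank | items.price | items.city
4 | 30 | CHI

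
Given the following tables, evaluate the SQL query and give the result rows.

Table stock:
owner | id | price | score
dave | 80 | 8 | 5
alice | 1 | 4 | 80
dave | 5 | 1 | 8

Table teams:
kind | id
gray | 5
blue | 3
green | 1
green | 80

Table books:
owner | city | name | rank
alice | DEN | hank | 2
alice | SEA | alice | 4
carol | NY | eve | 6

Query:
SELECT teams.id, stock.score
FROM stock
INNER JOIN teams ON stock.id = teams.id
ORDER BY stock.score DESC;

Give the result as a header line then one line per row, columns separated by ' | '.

== RESULT ==
teams.id | stock.score
1 | 80
5 | 8
80 | 5

Derivation:
After JOIN teams (3 rows):
stock.owner | stock.id | stock.price | stock.score | teams.kind | teams.id
dave | 80 | 8 | 5 | green | 80
alice | 1 | 4 | 80 | green | 1
dave | 5 | 1 | 8 | gray | 5
After SELECT (3 rows):
teams.id | stock.score
80 | 5
1 | 80
5 | 8
After ORDER BY (3 rows):
teams.id | stock.score
1 | 80
5 | 8
80 | 5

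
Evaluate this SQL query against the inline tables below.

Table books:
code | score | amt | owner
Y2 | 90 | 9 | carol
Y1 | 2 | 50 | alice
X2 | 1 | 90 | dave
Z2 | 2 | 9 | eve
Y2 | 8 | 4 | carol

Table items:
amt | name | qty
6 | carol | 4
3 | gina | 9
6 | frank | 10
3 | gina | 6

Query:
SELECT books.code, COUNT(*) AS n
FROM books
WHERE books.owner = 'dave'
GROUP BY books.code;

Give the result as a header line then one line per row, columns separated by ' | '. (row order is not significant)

== RESULT ==
books.code | n
X2 | 1

Derivation:
After WHERE (1 rows):
books.code | books.score | books.amt | books.owner
X2 | 1 | 90 | dave
After GROUP BY (1 rows):
books.code | n
X2 | 1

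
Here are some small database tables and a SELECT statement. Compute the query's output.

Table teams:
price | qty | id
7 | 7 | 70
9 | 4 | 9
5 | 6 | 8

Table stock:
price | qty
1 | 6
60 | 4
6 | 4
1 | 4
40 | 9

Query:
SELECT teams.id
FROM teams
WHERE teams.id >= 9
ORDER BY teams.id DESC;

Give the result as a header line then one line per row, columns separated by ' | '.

== RESULT ==
teams.id
70
9

Derivation:
After WHERE (2 rows):
teams.price | teams.qty | teams.id
7 | 7 | 70
9 | 4 | 9
After SELECT (2 rows):
teams.id
70
9
After ORDER BY (2 rows):
teams.id
70
9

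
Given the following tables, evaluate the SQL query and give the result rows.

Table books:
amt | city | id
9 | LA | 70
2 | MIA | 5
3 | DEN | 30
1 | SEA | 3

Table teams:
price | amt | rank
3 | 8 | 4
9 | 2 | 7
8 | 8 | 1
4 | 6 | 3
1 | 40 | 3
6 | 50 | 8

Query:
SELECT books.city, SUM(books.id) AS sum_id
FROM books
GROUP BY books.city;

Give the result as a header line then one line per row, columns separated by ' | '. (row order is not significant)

After GROUP BY (4 rows):
books.city | sum_id
LA | 70
MIA | 5
DEN | 30
SEA | 3

== RESULT ==
books.city | sum_id
LA | 70
MIA | 5
DEN | 30
SEA | 3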